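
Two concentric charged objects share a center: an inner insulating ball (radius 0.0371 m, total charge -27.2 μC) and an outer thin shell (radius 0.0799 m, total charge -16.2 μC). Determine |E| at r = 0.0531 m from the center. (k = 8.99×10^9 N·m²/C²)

By spherical symmetry E is radial; choose a Gaussian sphere of radius r = 0.0531 m (between the bodies, 0.0371 m < r < 0.0799 m).
The shell at 0.0799 m lies outside the Gaussian surface, so Q_enc = -27.2 μC = -2.72e-5 C.
Since E is radial and uniform over the Gaussian sphere, Φ = E·4πr² = Q_enc/ε₀.
E = k|Q_enc|/r² = (8.99×10^9)(2.72×10^-5)/(0.0531)² = 8.67×10^7 N/C.

E ≈ 8.67×10^7 N/C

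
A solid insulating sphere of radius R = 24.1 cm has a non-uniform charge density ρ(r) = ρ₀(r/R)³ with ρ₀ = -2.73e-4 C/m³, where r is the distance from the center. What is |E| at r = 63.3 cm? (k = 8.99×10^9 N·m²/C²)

Use a concentric Gaussian sphere at r = 63.3 cm (r > R, all charge enclosed).
Q_enc = 4π ∫₀^R ρ₀(r'/R)^3 r'² dr' = 4πρ₀R³/6 = -8.003e-6 C.
Since E is radial and uniform over the Gaussian sphere, Φ = E·4πr² = Q_enc/ε₀.
E = k|Q_enc|/r² = (8.99×10^9)(8.003×10^-6)/(0.633)² = 1.80×10^5 N/C.

|E| ≈ 1.80e5 V/m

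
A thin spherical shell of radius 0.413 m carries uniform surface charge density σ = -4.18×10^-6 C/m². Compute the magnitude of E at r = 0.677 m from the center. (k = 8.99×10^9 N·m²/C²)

Symmetry ⇒ E = E(r) r̂. Gaussian sphere of radius r = 0.677 m (r > 0.413 m).
The entire shell is enclosed: Q_enc = σ·4πR² = (-4.18e-6)·4π·(0.413)² = -8.96×10^-6 C.
Gauss's law: E·4πr² = Q_enc/ε₀.
E = k|Q_enc|/r² = (8.99×10^9)(8.96×10^-6)/(0.677)² = 1.76×10^5 N/C.

|E| ≈ 1.76e5 N/C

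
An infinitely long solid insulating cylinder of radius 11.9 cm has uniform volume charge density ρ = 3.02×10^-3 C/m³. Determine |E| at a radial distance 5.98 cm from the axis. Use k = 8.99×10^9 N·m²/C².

E ≈ 1.02e7 N/C

Take a coaxial cylindrical Gaussian surface of radius r = 5.98 cm and length L (r < R).
Enclosed charge per unit length: λ_enc = ρ·πr² = (3.02×10^-3)π(0.0598)² = 3.393e-5 C/m.
Since E is radial and uniform over the curved surface, Φ = E·2πrL = Q_enc/ε₀ = λ_enc L/ε₀.
E = 2k|λ_enc|/r = 2(8.99×10^9)(3.393×10^-5)/(0.0598) = 1.02×10^7 N/C.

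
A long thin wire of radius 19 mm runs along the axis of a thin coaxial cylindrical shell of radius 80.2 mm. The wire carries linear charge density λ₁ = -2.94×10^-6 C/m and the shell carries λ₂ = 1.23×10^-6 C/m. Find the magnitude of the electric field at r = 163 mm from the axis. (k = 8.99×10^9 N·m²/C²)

1.89×10^5 V/m

Coaxial Gaussian cylinder, radius r = 163 mm, length L (r > 80.2 mm, enclosing both).
λ_enc = λ₁ + λ₂ = (-2.94×10^-6) + (1.23e-6) = -1.71×10^-6 C/m.
Since E is radial and uniform over the curved surface, Φ = E·2πrL = Q_enc/ε₀ = λ_enc L/ε₀.
E = 2k|λ_enc|/r = 2(8.99×10^9)(1.71×10^-6)/(0.163) = 1.89e5 N/C.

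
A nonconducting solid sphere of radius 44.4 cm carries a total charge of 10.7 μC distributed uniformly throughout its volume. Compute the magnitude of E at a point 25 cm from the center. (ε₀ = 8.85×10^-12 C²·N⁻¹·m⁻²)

2.75×10^5 N/C

Use a concentric Gaussian sphere at r = 25 cm (r < R).
Only the charge within r is enclosed: Q_enc = Q·(r/R)³ = (10.7 μC)·(25 cm/44.4 cm)³ = 1.91×10^-6 C.
Applying ∮E·dA = Q_enc/ε₀ with Φ = E(4πr²):
E = |Q_enc|/(4πε₀r²) = (1.91×10^-6)/(4π·8.85×10^-12·(0.25)²) = 2.75e5 N/C.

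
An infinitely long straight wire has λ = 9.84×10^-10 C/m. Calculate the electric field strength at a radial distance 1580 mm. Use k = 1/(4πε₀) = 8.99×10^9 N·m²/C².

11.2 N/C

Coaxial Gaussian cylinder, radius r = 1580 mm, length L.
Q_enc = λL, so λ_enc = 9.84×10^-10 C/m.
Since E is radial and uniform over the curved surface, Φ = E·2πrL = Q_enc/ε₀ = λ_enc L/ε₀.
E = 2k|λ_enc|/r = 2(8.99×10^9)(9.84e-10)/(1.58) = 11.2 N/C.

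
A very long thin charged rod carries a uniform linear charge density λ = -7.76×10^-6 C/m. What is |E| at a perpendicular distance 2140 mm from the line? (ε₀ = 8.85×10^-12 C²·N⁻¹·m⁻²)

Coaxial Gaussian cylinder, radius r = 2140 mm, length L.
Q_enc = λL, so λ_enc = -7.76×10^-6 C/m.
Gauss's law: E·2πrL = λ_enc L/ε₀.
E = |λ_enc|/(2πε₀r) = (7.76×10^-6)/(2π·8.85×10^-12·2.14) = 6.52×10^4 N/C.

E = 6.52×10^4 N/C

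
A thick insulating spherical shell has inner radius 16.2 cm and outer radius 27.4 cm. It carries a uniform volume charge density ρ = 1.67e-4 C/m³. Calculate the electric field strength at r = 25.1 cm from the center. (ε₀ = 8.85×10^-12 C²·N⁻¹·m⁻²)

|E| = 1.15e6 N/C

By spherical symmetry E is radial; choose a Gaussian sphere of radius r = 25.1 cm (within the shell material, 16.2 cm < r < 27.4 cm).
Enclosed charge is the volume from a to r: Q_enc = (4π/3)ρ(r³ − a³) = 8.088×10^-6 C.
Gauss's law: E·4πr² = Q_enc/ε₀.
E = |Q_enc|/(4πε₀r²) = (8.088e-6)/(4π·8.85×10^-12·(0.251)²) = 1.15×10^6 N/C.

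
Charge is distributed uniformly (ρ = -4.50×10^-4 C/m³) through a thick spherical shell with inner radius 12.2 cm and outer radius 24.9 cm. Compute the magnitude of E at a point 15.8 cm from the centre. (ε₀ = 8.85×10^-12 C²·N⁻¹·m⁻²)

E = 1.45×10^6 N/C

By spherical symmetry E is radial; choose a Gaussian sphere of radius r = 15.8 cm (within the shell material, 12.2 cm < r < 24.9 cm).
Only the shell between 12.2 cm and r is enclosed: Q_enc = ρ·(4π/3)(r³ − a³) = (-4.50×10^-4)·(4π/3)·((0.158)³ − (0.122)³) = -4.012×10^-6 C.
Since E is radial and uniform over the Gaussian sphere, Φ = E·4πr² = Q_enc/ε₀.
E = |Q_enc|/(4πε₀r²) = (4.012×10^-6)/(4π·8.85×10^-12·(0.158)²) = 1.45×10^6 N/C.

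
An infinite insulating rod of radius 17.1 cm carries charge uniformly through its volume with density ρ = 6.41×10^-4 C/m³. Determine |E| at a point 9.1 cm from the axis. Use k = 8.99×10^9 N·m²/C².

E ≈ 3.29×10^6 V/m

Take a coaxial cylindrical Gaussian surface of radius r = 9.1 cm and length L (r < R).
Enclosed charge per unit length: λ_enc = ρ·πr² = (6.41e-4)π(0.091)² = 1.668×10^-5 C/m.
Gauss's law: E·2πrL = λ_enc L/ε₀.
E = 2k|λ_enc|/r = 2(8.99×10^9)(1.668×10^-5)/(0.091) = 3.29×10^6 N/C.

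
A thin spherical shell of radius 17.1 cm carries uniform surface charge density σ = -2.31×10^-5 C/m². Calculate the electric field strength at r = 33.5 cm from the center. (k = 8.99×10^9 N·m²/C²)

Take a concentric spherical Gaussian surface of radius r = 33.5 cm (r > 17.1 cm).
The entire shell is enclosed: Q_enc = σ·4πR² = (-2.31×10^-5)·4π·(0.171)² = -8.488×10^-6 C.
Gauss's law: E·4πr² = Q_enc/ε₀.
E = k|Q_enc|/r² = (8.99×10^9)(8.488×10^-6)/(0.335)² = 6.80×10^5 N/C.

E ≈ 6.80×10^5 N/C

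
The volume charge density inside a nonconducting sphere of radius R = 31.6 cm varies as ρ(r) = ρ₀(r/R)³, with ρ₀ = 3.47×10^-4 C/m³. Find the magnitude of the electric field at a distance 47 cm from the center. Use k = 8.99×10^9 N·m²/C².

|E| ≈ 9.33×10^5 V/m

Take a concentric spherical Gaussian surface of radius r = 47 cm (r > R, all charge enclosed).
Q_enc = 4π ∫₀^R ρ₀(r'/R)^3 r'² dr' = 4πρ₀R³/6 = 2.293e-5 C.
Applying ∮E·dA = Q_enc/ε₀ with Φ = E(4πr²):
E = k|Q_enc|/r² = (8.99×10^9)(2.293×10^-5)/(0.47)² = 9.33e5 N/C.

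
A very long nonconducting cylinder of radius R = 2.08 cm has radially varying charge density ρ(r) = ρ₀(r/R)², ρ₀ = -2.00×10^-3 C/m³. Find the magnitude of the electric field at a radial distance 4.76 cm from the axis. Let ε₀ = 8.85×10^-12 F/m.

|E| = 5.14×10^5 N/C

Take a coaxial cylindrical Gaussian surface of radius r = 4.76 cm and length L (r > R, full charge per length enclosed).
λ_enc = 2π ∫₀^R ρ₀(r'/R)^2 r' dr' = 2πρ₀R²/4 = -1.359e-6 C/m.
Gauss's law: E·2πrL = λ_enc L/ε₀.
E = |λ_enc|/(2πε₀r) = (1.359×10^-6)/(2π·8.85×10^-12·0.0476) = 5.14×10^5 N/C.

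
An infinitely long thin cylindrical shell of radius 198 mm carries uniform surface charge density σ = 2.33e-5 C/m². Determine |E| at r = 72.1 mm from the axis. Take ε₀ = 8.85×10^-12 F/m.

E = 0

Take a coaxial cylindrical Gaussian surface of radius r = 72.1 mm and length L (r < 198 mm, inside the shell).
No charge is enclosed, so Gauss's law gives E·2πrL = 0 ⇒ E = 0.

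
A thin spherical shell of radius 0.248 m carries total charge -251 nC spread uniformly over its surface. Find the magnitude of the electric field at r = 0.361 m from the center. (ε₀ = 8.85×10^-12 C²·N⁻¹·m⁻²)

|E| ≈ 1.73×10^4 N/C

Take a concentric spherical Gaussian surface of radius r = 0.361 m (r > 0.248 m).
The entire shell is enclosed: Q_enc = -2.51×10^-7 C.
By Gauss's law, ∮E·dA = E·4πr² = Q_enc/ε₀.
E = |Q_enc|/(4πε₀r²) = (2.51×10^-7)/(4π·8.85×10^-12·(0.361)²) = 1.73e4 N/C.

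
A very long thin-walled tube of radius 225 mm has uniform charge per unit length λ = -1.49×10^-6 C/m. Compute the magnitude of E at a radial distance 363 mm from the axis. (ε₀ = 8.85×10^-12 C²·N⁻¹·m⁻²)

Take a coaxial cylindrical Gaussian surface of radius r = 363 mm and length L (r > 225 mm).
The full line charge is enclosed: λ_enc = -1.49e-6 C/m.
Applying ∮E·dA = Q_enc/ε₀ with the end caps contributing no flux:
E = |λ_enc|/(2πε₀r) = (1.49e-6)/(2π·8.85×10^-12·0.363) = 7.38×10^4 N/C.

E = 7.38×10^4 N/C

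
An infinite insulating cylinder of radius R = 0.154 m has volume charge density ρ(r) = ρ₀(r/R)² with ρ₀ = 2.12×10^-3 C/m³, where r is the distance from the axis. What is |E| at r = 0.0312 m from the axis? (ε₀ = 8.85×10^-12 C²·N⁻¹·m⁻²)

|E| = 7.67e4 N/C

Choose a coaxial cylinder of radius r = 0.0312 m (arbitrary length L) as the Gaussian surface (r < R).
λ_enc = ∫₀^r ρ(r')·2πr' dr' = (2πρ₀/R²)·r^4/4 = 1.331×10^-7 C/m.
Since E is radial and uniform over the curved surface, Φ = E·2πrL = Q_enc/ε₀ = λ_enc L/ε₀.
E = |λ_enc|/(2πε₀r) = (1.331e-7)/(2π·8.85×10^-12·0.0312) = 7.67e4 N/C.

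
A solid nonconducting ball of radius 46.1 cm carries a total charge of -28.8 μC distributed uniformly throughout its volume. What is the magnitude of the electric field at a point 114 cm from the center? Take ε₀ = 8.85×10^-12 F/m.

Use a concentric Gaussian sphere at r = 114 cm (r > R, so the entire charge is enclosed).
Q_enc = -28.8 μC = -2.88×10^-5 C.
Applying ∮E·dA = Q_enc/ε₀ with Φ = E(4πr²):
E = |Q_enc|/(4πε₀r²) = (2.88e-5)/(4π·8.85×10^-12·(1.14)²) = 1.99×10^5 N/C.

E ≈ 1.99×10^5 V/m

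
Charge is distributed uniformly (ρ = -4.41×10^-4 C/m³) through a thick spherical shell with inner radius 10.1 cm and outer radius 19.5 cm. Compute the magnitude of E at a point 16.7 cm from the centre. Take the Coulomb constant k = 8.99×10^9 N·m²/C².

By spherical symmetry E is radial; choose a Gaussian sphere of radius r = 16.7 cm (within the shell material, 10.1 cm < r < 19.5 cm).
Enclosed charge is the volume from a to r: Q_enc = (4π/3)ρ(r³ − a³) = -6.70e-6 C.
Applying ∮E·dA = Q_enc/ε₀ with Φ = E(4πr²):
E = k|Q_enc|/r² = (8.99×10^9)(6.70×10^-6)/(0.167)² = 2.16×10^6 N/C.

E = 2.16×10^6 N/C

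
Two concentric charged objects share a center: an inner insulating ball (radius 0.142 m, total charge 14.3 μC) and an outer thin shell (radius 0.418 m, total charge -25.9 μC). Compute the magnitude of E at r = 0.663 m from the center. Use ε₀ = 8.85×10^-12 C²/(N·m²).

Take a concentric spherical Gaussian surface of radius r = 0.663 m (r > 0.418 m, enclosing both).
Q_enc = (14.3 μC) + (-25.9 μC) = -1.16×10^-5 C.
Gauss's law: E·4πr² = Q_enc/ε₀.
E = |Q_enc|/(4πε₀r²) = (1.16×10^-5)/(4π·8.85×10^-12·(0.663)²) = 2.37e5 N/C.

2.37e5 N/C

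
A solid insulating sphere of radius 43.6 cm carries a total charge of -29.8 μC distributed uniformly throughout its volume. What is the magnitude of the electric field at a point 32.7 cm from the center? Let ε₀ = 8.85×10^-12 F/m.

E ≈ 1.06×10^6 N/C

Use a concentric Gaussian sphere at r = 32.7 cm (r < R).
For a uniform sphere the enclosed fraction is (r/R)³, so Q_enc = (-29.8 μC)(0.327/0.436)³ = -1.257×10^-5 C.
By Gauss's law, ∮E·dA = E·4πr² = Q_enc/ε₀.
E = |Q_enc|/(4πε₀r²) = (1.257×10^-5)/(4π·8.85×10^-12·(0.327)²) = 1.06×10^6 N/C.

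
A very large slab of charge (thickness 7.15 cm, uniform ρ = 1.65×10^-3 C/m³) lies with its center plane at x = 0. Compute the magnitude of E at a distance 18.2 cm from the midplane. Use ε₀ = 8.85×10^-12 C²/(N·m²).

|E| = 6.67×10^6 N/C

The point |x| = 18.2 cm lies outside the slab (half-thickness 0.03575 m). A symmetric pillbox spanning the full slab encloses Q_enc = ρ·d·A.
Flux = 2EA ⇒ E = |ρ|d/(2ε₀), independent of distance outside.
E = (1.65e-3)(0.0715)/(2·8.85×10^-12) = 6.67×10^6 N/C.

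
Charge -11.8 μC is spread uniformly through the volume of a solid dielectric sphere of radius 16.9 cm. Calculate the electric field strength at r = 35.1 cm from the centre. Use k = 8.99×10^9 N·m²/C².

Use a concentric Gaussian sphere at r = 35.1 cm (r > R, so the entire charge is enclosed).
Q_enc = -11.8 μC = -1.18×10^-5 C.
Since E is radial and uniform over the Gaussian sphere, Φ = E·4πr² = Q_enc/ε₀.
E = k|Q_enc|/r² = (8.99×10^9)(1.18×10^-5)/(0.351)² = 8.61e5 N/C.

E ≈ 8.61e5 N/C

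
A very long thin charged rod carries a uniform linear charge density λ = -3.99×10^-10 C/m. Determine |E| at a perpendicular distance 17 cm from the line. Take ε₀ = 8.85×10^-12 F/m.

By cylindrical symmetry E is radial; use a coaxial Gaussian cylinder of radius 17 cm and length L.
Q_enc = λL, so λ_enc = -3.99×10^-10 C/m.
Since E is radial and uniform over the curved surface, Φ = E·2πrL = Q_enc/ε₀ = λ_enc L/ε₀.
E = |λ_enc|/(2πε₀r) = (3.99×10^-10)/(2π·8.85×10^-12·0.17) = 42.2 N/C.

E ≈ 42.2 N/C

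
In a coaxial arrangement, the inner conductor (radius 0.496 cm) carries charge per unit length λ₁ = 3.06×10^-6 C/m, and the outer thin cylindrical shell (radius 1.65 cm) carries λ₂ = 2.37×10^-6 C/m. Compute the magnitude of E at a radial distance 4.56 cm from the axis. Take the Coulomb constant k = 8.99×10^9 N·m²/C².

|E| ≈ 2.14×10^6 N/C

Take a coaxial cylindrical Gaussian surface of radius r = 4.56 cm and length L (r > 1.65 cm, enclosing both).
λ_enc = λ₁ + λ₂ = (3.06×10^-6) + (2.37×10^-6) = 5.43×10^-6 C/m.
Applying ∮E·dA = Q_enc/ε₀ with the end caps contributing no flux:
E = 2k|λ_enc|/r = 2(8.99×10^9)(5.43e-6)/(0.0456) = 2.14×10^6 N/C.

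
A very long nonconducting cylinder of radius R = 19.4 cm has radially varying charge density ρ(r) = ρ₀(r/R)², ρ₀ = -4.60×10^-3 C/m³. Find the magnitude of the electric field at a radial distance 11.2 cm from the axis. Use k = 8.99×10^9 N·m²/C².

Take a coaxial cylindrical Gaussian surface of radius r = 11.2 cm and length L (r < R).
Integrating ρ over the cross-section to radius r: λ_enc = (2πρ₀/R²) ∫₀^r r'^3 dr' = 2πρ₀ r^4/(4·R²) = -3.021×10^-5 C/m.
Applying ∮E·dA = Q_enc/ε₀ with the end caps contributing no flux:
E = 2k|λ_enc|/r = 2(8.99×10^9)(3.021e-5)/(0.112) = 4.85e6 N/C.

E ≈ 4.85×10^6 N/C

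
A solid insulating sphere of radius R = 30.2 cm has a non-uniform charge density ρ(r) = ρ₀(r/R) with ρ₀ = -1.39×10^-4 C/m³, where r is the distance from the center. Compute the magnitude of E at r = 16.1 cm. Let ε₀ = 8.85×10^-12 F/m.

|E| ≈ 3.37×10^5 V/m

By spherical symmetry E is radial; choose a Gaussian sphere of radius r = 16.1 cm (r < R).
Q_enc = ∫₀^r ρ(r')·4πr'² dr' = (4πρ₀/R) ∫₀^r r'^3 dr' = 4πρ₀ r^4/(4·R) = -9.715×10^-7 C.
Applying ∮E·dA = Q_enc/ε₀ with Φ = E(4πr²):
E = |Q_enc|/(4πε₀r²) = (9.715×10^-7)/(4π·8.85×10^-12·(0.161)²) = 3.37×10^5 N/C.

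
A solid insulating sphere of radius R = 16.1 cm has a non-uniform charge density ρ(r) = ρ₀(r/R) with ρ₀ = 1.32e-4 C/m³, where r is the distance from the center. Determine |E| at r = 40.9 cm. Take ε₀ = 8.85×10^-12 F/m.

Take a concentric spherical Gaussian surface of radius r = 40.9 cm (r > R, all charge enclosed).
Q_enc = 4π ∫₀^R ρ₀(r'/R)^1 r'² dr' = 4πρ₀R³/4 = 1.731×10^-6 C.
Applying ∮E·dA = Q_enc/ε₀ with Φ = E(4πr²):
E = |Q_enc|/(4πε₀r²) = (1.731×10^-6)/(4π·8.85×10^-12·(0.409)²) = 9.30e4 N/C.

E = 9.30×10^4 V/m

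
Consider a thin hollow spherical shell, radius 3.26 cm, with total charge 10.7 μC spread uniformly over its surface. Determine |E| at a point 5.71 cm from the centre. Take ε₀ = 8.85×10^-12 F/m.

Take a concentric spherical Gaussian surface of radius r = 5.71 cm (r > 3.26 cm).
The entire shell is enclosed: Q_enc = 1.07e-5 C.
Applying ∮E·dA = Q_enc/ε₀ with Φ = E(4πr²):
E = |Q_enc|/(4πε₀r²) = (1.07×10^-5)/(4π·8.85×10^-12·(0.0571)²) = 2.95e7 N/C.

|E| ≈ 2.95×10^7 N/C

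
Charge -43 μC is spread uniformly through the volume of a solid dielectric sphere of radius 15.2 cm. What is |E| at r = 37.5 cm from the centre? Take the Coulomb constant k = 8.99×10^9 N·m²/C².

Symmetry ⇒ E = E(r) r̂. Gaussian sphere of radius r = 37.5 cm (r > R, so the entire charge is enclosed).
Q_enc = -43 μC = -4.30×10^-5 C.
Since E is radial and uniform over the Gaussian sphere, Φ = E·4πr² = Q_enc/ε₀.
E = k|Q_enc|/r² = (8.99×10^9)(4.30e-5)/(0.375)² = 2.75×10^6 N/C.

E ≈ 2.75×10^6 N/C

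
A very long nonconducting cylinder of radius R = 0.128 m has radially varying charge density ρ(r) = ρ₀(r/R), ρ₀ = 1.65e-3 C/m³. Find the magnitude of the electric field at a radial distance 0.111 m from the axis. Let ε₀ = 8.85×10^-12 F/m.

|E| = 5.98×10^6 N/C

Take a coaxial cylindrical Gaussian surface of radius r = 0.111 m and length L (r < R).
Integrating ρ over the cross-section to radius r: λ_enc = (2πρ₀/R) ∫₀^r r'^2 dr' = 2πρ₀ r^3/(3·R) = 3.692×10^-5 C/m.
Applying ∮E·dA = Q_enc/ε₀ with the end caps contributing no flux:
E = |λ_enc|/(2πε₀r) = (3.692×10^-5)/(2π·8.85×10^-12·0.111) = 5.98×10^6 N/C.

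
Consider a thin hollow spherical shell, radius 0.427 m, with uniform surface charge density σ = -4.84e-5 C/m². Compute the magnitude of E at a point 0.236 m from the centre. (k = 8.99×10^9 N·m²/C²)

Symmetry ⇒ E = E(r) r̂. Gaussian sphere of radius r = 0.236 m (inside the shell, r < 0.427 m).
All the charge is outside the Gaussian surface: Q_enc = 0, hence E = 0 everywhere inside the shell.

E = 0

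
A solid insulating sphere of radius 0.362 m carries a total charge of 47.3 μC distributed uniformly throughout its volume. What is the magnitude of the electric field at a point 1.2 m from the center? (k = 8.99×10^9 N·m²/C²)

Use a concentric Gaussian sphere at r = 1.2 m (r > R, so the entire charge is enclosed).
Q_enc = 47.3 μC = 4.73×10^-5 C.
Gauss's law: E·4πr² = Q_enc/ε₀.
E = k|Q_enc|/r² = (8.99×10^9)(4.73e-5)/(1.2)² = 2.95e5 N/C.

E ≈ 2.95e5 V/m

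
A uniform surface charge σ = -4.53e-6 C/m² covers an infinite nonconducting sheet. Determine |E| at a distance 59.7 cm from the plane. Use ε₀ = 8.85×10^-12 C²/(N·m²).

By planar symmetry E is perpendicular to the sheet and uniform; use a Gaussian pillbox with flat faces of area A on each side of the sheet.
Flux Φ = 2EA and Q_enc = σA, so 2EA = σA/ε₀ ⇒ E = |σ|/(2ε₀), independent of distance.
E = |σ|/(2ε₀) = (4.53×10^-6)/(2·8.85×10^-12) = 2.56×10^5 N/C.

|E| ≈ 2.56e5 V/m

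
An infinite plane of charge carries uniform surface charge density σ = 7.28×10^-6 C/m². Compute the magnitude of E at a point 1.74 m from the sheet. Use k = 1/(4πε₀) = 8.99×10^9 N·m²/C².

E ≈ 4.11×10^5 V/m

The symmetry is planar: E is normal to the sheet and the same magnitude on both sides. Take a pillbox straddling the sheet with end-cap area A.
Flux Φ = 2EA and Q_enc = σA, so 2EA = σA/ε₀ ⇒ E = |σ|/(2ε₀), independent of distance.
E = 2πk|σ| = 2π(8.99×10^9)(7.28×10^-6) = 4.11×10^5 N/C.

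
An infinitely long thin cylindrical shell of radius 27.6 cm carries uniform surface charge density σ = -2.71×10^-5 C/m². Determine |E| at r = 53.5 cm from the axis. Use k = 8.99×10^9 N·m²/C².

Take a coaxial cylindrical Gaussian surface of radius r = 53.5 cm and length L (r > 27.6 cm).
The whole shell is enclosed: λ_enc = σ·2πR = (-2.71e-5)·2π·(0.276) = -4.70×10^-5 C/m.
Since E is radial and uniform over the curved surface, Φ = E·2πrL = Q_enc/ε₀ = λ_enc L/ε₀.
E = 2k|λ_enc|/r = 2(8.99×10^9)(4.70×10^-5)/(0.535) = 1.58×10^6 N/C.

|E| = 1.58e6 V/m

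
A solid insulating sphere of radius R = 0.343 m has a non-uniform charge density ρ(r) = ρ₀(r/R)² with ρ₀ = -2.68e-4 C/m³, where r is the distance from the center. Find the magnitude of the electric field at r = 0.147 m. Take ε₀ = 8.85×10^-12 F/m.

Symmetry ⇒ E = E(r) r̂. Gaussian sphere of radius r = 0.147 m (r < R).
Q_enc = ∫₀^r ρ(r')·4πr'² dr' = (4πρ₀/R²) ∫₀^r r'^4 dr' = 4πρ₀ r^5/(5·R²) = -3.93×10^-7 C.
Applying ∮E·dA = Q_enc/ε₀ with Φ = E(4πr²):
E = |Q_enc|/(4πε₀r²) = (3.93×10^-7)/(4π·8.85×10^-12·(0.147)²) = 1.64e5 N/C.

|E| ≈ 1.64e5 V/m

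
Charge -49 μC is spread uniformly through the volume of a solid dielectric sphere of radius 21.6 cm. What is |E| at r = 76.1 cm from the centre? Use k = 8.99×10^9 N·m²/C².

By spherical symmetry E is radial; choose a Gaussian sphere of radius r = 76.1 cm (r > R, so the entire charge is enclosed).
Q_enc = -49 μC = -4.90×10^-5 C.
By Gauss's law, ∮E·dA = E·4πr² = Q_enc/ε₀.
E = k|Q_enc|/r² = (8.99×10^9)(4.90e-5)/(0.761)² = 7.61e5 N/C.

E = 7.61×10^5 V/m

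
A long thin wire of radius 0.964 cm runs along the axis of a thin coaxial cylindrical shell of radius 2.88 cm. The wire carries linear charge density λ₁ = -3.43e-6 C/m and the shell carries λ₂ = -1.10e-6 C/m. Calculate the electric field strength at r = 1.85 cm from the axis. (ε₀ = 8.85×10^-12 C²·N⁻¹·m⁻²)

Coaxial Gaussian cylinder, radius r = 1.85 cm, length L (between the conductors, 0.964 cm < r < 2.88 cm).
Only the inner wire is enclosed; the outer shell contributes nothing inside itself. λ_enc = λ₁ = -3.43×10^-6 C/m.
Gauss's law: E·2πrL = λ_enc L/ε₀.
E = |λ_enc|/(2πε₀r) = (3.43×10^-6)/(2π·8.85×10^-12·0.0185) = 3.33×10^6 N/C.

|E| = 3.33e6 V/m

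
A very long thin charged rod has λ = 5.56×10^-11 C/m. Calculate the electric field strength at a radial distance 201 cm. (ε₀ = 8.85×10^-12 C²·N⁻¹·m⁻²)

|E| = 0.497 N/C

By cylindrical symmetry E is radial; use a coaxial Gaussian cylinder of radius 201 cm and length L.
Q_enc = λL, so λ_enc = 5.56e-11 C/m.
Since E is radial and uniform over the curved surface, Φ = E·2πrL = Q_enc/ε₀ = λ_enc L/ε₀.
E = |λ_enc|/(2πε₀r) = (5.56×10^-11)/(2π·8.85×10^-12·2.01) = 0.497 N/C.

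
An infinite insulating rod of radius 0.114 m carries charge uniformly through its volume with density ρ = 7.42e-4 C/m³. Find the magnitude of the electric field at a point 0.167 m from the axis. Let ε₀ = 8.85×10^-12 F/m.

E = 3.26×10^6 N/C

Coaxial Gaussian cylinder, radius r = 0.167 m, length L (r > 0.114 m, full cross-section enclosed).
λ_enc = ρ·πR² = (7.42×10^-4)π(0.114)² = 3.029×10^-5 C/m.
Applying ∮E·dA = Q_enc/ε₀ with the end caps contributing no flux:
E = |λ_enc|/(2πε₀r) = (3.029×10^-5)/(2π·8.85×10^-12·0.167) = 3.26e6 N/C.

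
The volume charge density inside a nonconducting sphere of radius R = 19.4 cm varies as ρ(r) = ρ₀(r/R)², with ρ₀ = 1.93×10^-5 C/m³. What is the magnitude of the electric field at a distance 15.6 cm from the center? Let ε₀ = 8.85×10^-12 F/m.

Take a concentric spherical Gaussian surface of radius r = 15.6 cm (r < R).
Q_enc = ∫₀^r ρ(r')·4πr'² dr' = (4πρ₀/R²) ∫₀^r r'^4 dr' = 4πρ₀ r^5/(5·R²) = 1.191×10^-7 C.
Gauss's law: E·4πr² = Q_enc/ε₀.
E = |Q_enc|/(4πε₀r²) = (1.191e-7)/(4π·8.85×10^-12·(0.156)²) = 4.40×10^4 N/C.

E = 4.40×10^4 V/m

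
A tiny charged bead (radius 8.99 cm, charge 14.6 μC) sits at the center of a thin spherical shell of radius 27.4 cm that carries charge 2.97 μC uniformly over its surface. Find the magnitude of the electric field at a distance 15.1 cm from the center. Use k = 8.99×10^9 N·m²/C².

E = 5.76×10^6 V/m

Use a concentric Gaussian sphere at r = 15.1 cm (between the bodies, 8.99 cm < r < 27.4 cm).
The shell at 27.4 cm lies outside the Gaussian surface, so Q_enc = 14.6 μC = 1.46e-5 C.
Gauss's law: E·4πr² = Q_enc/ε₀.
E = k|Q_enc|/r² = (8.99×10^9)(1.46e-5)/(0.151)² = 5.76×10^6 N/C.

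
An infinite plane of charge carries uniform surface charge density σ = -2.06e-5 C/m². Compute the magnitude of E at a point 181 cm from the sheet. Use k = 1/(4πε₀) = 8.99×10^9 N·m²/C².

The symmetry is planar: E is normal to the sheet and the same magnitude on both sides. Take a pillbox straddling the sheet with end-cap area A.
Only the two end caps contribute flux: Φ = 2EA. With Q_enc = σA, Gauss's law gives E = |σ|/(2ε₀).
E = 2πk|σ| = 2π(8.99×10^9)(2.06e-5) = 1.16e6 N/C.

E = 1.16×10^6 N/C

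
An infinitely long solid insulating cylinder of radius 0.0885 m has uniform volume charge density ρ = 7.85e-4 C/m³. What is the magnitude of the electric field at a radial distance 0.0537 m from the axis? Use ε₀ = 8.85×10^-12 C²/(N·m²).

2.38×10^6 N/C

Choose a coaxial cylinder of radius r = 0.0537 m (arbitrary length L) as the Gaussian surface (r < R).
Charge inside radius r per length L is ρ·πr²·L, so λ_enc = ρπr² = 7.112×10^-6 C/m.
Applying ∮E·dA = Q_enc/ε₀ with the end caps contributing no flux:
E = |λ_enc|/(2πε₀r) = (7.112×10^-6)/(2π·8.85×10^-12·0.0537) = 2.38×10^6 N/C.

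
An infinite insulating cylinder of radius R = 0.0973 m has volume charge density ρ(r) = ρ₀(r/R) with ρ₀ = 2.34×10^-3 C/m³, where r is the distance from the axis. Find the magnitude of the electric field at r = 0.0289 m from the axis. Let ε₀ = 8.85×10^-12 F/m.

Coaxial Gaussian cylinder, radius r = 0.0289 m, length L (r < R).
Integrating ρ over the cross-section to radius r: λ_enc = (2πρ₀/R) ∫₀^r r'^2 dr' = 2πρ₀ r^3/(3·R) = 1.216e-6 C/m.
By Gauss's law (flux through the curved wall only), E·2πrL = λ_enc L/ε₀.
E = |λ_enc|/(2πε₀r) = (1.216×10^-6)/(2π·8.85×10^-12·0.0289) = 7.57×10^5 N/C.

7.57e5 V/m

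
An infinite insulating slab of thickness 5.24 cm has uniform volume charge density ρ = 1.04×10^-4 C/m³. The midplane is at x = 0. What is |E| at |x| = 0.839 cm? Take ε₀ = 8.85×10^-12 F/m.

E ≈ 9.86×10^4 N/C

By symmetry E is perpendicular to the slab. A Gaussian pillbox from −0.839 cm to +0.839 cm (face area A) lies entirely within the slab.
Q_enc = ρ·(2x)·A and flux = 2EA, so 2EA = 2ρxA/ε₀ ⇒ E = |ρ|x/ε₀.
E = (1.04×10^-4)(0.00839)/(8.85×10^-12) = 9.86e4 N/C.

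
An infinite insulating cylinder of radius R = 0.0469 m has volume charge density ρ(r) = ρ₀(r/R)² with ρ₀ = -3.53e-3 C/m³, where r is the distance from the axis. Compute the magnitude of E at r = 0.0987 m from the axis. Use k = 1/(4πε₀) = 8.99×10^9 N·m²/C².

E = 2.22e6 N/C

By cylindrical symmetry E is radial; use a coaxial Gaussian cylinder of radius 0.0987 m and length L (r > R, full charge per length enclosed).
λ_enc = 2π ∫₀^R ρ₀(r'/R)^2 r' dr' = 2πρ₀R²/4 = -1.22×10^-5 C/m.
Since E is radial and uniform over the curved surface, Φ = E·2πrL = Q_enc/ε₀ = λ_enc L/ε₀.
E = 2k|λ_enc|/r = 2(8.99×10^9)(1.22×10^-5)/(0.0987) = 2.22×10^6 N/C.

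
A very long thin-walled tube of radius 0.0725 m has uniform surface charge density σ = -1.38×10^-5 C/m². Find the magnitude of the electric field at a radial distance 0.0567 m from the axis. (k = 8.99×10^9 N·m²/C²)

Coaxial Gaussian cylinder, radius r = 0.0567 m, length L (r < 0.0725 m, inside the shell).
No charge is enclosed, so Gauss's law gives E·2πrL = 0 ⇒ E = 0.

E = 0 (no enclosed charge)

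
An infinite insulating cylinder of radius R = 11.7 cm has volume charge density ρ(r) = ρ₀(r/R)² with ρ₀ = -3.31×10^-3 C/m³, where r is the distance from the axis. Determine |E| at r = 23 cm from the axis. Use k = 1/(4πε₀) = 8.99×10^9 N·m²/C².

Take a coaxial cylindrical Gaussian surface of radius r = 23 cm and length L (r > R, full charge per length enclosed).
λ_enc = 2π ∫₀^R ρ₀(r'/R)^2 r' dr' = 2πρ₀R²/4 = -7.117×10^-5 C/m.
Since E is radial and uniform over the curved surface, Φ = E·2πrL = Q_enc/ε₀ = λ_enc L/ε₀.
E = 2k|λ_enc|/r = 2(8.99×10^9)(7.117×10^-5)/(0.23) = 5.56e6 N/C.

E = 5.56e6 N/C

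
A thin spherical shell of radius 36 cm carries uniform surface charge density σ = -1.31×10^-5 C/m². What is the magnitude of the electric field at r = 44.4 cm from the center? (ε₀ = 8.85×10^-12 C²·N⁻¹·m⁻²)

9.73×10^5 V/m

Symmetry ⇒ E = E(r) r̂. Gaussian sphere of radius r = 44.4 cm (r > 36 cm).
The entire shell is enclosed: Q_enc = σ·4πR² = (-1.31×10^-5)·4π·(0.36)² = -2.133×10^-5 C.
By Gauss's law, ∮E·dA = E·4πr² = Q_enc/ε₀.
E = |Q_enc|/(4πε₀r²) = (2.133e-5)/(4π·8.85×10^-12·(0.444)²) = 9.73×10^5 N/C.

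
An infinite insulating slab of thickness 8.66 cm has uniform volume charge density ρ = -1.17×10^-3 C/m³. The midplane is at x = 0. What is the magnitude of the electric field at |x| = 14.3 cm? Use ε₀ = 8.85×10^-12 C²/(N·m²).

The point |x| = 14.3 cm lies outside the slab (half-thickness 0.0433 m). A symmetric pillbox spanning the full slab encloses Q_enc = ρ·d·A.
Flux = 2EA ⇒ E = |ρ|d/(2ε₀), independent of distance outside.
E = (1.17e-3)(0.0866)/(2·8.85×10^-12) = 5.72×10^6 N/C.

|E| ≈ 5.72×10^6 N/C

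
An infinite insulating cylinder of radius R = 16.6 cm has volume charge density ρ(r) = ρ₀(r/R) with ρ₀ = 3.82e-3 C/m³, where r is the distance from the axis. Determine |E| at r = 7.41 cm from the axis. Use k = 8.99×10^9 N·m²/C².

|E| ≈ 4.76×10^6 V/m

Coaxial Gaussian cylinder, radius r = 7.41 cm, length L (r < R).
Integrating ρ over the cross-section to radius r: λ_enc = (2πρ₀/R) ∫₀^r r'^2 dr' = 2πρ₀ r^3/(3·R) = 1.961×10^-5 C/m.
By Gauss's law (flux through the curved wall only), E·2πrL = λ_enc L/ε₀.
E = 2k|λ_enc|/r = 2(8.99×10^9)(1.961×10^-5)/(0.0741) = 4.76×10^6 N/C.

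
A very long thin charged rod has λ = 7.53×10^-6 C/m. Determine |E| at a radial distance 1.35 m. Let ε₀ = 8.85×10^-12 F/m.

Choose a coaxial cylinder of radius r = 1.35 m (arbitrary length L) as the Gaussian surface.
Q_enc = λL, so λ_enc = 7.53×10^-6 C/m.
By Gauss's law (flux through the curved wall only), E·2πrL = λ_enc L/ε₀.
E = |λ_enc|/(2πε₀r) = (7.53×10^-6)/(2π·8.85×10^-12·1.35) = 1.00×10^5 N/C.

E ≈ 1.00e5 N/C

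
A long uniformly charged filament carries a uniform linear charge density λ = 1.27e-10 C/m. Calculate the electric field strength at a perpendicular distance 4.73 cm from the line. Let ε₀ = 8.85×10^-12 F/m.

E = 48.3 N/C

Coaxial Gaussian cylinder, radius r = 4.73 cm, length L.
Q_enc = λL, so λ_enc = 1.27×10^-10 C/m.
Since E is radial and uniform over the curved surface, Φ = E·2πrL = Q_enc/ε₀ = λ_enc L/ε₀.
E = |λ_enc|/(2πε₀r) = (1.27×10^-10)/(2π·8.85×10^-12·0.0473) = 48.3 N/C.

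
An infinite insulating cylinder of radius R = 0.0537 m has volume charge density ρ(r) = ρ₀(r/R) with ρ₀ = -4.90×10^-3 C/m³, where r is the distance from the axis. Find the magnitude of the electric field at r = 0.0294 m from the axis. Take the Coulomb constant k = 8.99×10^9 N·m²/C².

Choose a coaxial cylinder of radius r = 0.0294 m (arbitrary length L) as the Gaussian surface (r < R).
λ_enc = ∫₀^r ρ(r')·2πr' dr' = (2πρ₀/R)·r^3/3 = -4.856e-6 C/m.
Applying ∮E·dA = Q_enc/ε₀ with the end caps contributing no flux:
E = 2k|λ_enc|/r = 2(8.99×10^9)(4.856e-6)/(0.0294) = 2.97×10^6 N/C.

E = 2.97×10^6 V/m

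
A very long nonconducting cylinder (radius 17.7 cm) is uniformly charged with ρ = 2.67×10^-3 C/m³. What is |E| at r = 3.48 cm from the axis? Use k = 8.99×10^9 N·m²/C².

|E| = 5.25×10^6 N/C

Coaxial Gaussian cylinder, radius r = 3.48 cm, length L (r < R).
Enclosed charge per unit length: λ_enc = ρ·πr² = (2.67×10^-3)π(0.0348)² = 1.016e-5 C/m.
By Gauss's law (flux through the curved wall only), E·2πrL = λ_enc L/ε₀.
E = 2k|λ_enc|/r = 2(8.99×10^9)(1.016e-5)/(0.0348) = 5.25×10^6 N/C.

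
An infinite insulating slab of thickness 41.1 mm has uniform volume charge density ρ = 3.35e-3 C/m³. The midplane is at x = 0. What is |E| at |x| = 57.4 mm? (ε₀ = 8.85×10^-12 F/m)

7.78e6 V/m

The point |x| = 57.4 mm lies outside the slab (half-thickness 0.02055 m). A symmetric pillbox spanning the full slab encloses Q_enc = ρ·d·A.
Flux = 2EA ⇒ E = |ρ|d/(2ε₀), independent of distance outside.
E = (3.35e-3)(0.0411)/(2·8.85×10^-12) = 7.78e6 N/C.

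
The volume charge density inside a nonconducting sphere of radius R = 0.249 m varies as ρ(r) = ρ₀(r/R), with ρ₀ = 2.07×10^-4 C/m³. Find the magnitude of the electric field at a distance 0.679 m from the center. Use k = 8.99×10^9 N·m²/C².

|E| ≈ 1.96×10^5 V/m

By spherical symmetry E is radial; choose a Gaussian sphere of radius r = 0.679 m (r > R, all charge enclosed).
Q_enc = 4π ∫₀^R ρ₀(r'/R)^1 r'² dr' = 4πρ₀R³/4 = 1.004×10^-5 C.
Since E is radial and uniform over the Gaussian sphere, Φ = E·4πr² = Q_enc/ε₀.
E = k|Q_enc|/r² = (8.99×10^9)(1.004×10^-5)/(0.679)² = 1.96e5 N/C.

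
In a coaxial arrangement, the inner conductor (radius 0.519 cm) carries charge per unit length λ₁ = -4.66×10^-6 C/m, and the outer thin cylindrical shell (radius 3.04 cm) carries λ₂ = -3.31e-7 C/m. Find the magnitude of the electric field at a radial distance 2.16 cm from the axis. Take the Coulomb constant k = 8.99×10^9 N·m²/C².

By cylindrical symmetry E is radial; use a coaxial Gaussian cylinder of radius 2.16 cm and length L (between the conductors, 0.519 cm < r < 3.04 cm).
The shell at 3.04 cm lies outside the Gaussian surface, so λ_enc = λ₁ = -4.66×10^-6 C/m.
Gauss's law: E·2πrL = λ_enc L/ε₀.
E = 2k|λ_enc|/r = 2(8.99×10^9)(4.66e-6)/(0.0216) = 3.88×10^6 N/C.

E ≈ 3.88e6 V/m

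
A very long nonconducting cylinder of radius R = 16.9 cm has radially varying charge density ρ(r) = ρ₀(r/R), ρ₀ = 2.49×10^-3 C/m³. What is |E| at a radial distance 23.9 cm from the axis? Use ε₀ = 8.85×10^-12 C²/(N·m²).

Choose a coaxial cylinder of radius r = 23.9 cm (arbitrary length L) as the Gaussian surface (r > R, full charge per length enclosed).
λ_enc = 2π ∫₀^R ρ₀(r'/R)^1 r' dr' = 2πρ₀R²/3 = 1.489×10^-4 C/m.
By Gauss's law (flux through the curved wall only), E·2πrL = λ_enc L/ε₀.
E = |λ_enc|/(2πε₀r) = (1.489×10^-4)/(2π·8.85×10^-12·0.239) = 1.12e7 N/C.

E = 1.12×10^7 N/C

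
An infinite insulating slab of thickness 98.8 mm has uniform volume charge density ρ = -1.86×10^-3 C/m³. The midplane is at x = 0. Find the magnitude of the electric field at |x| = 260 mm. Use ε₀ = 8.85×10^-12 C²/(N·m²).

The point |x| = 260 mm lies outside the slab (half-thickness 0.0494 m). A symmetric pillbox spanning the full slab encloses Q_enc = ρ·d·A.
Flux = 2EA ⇒ E = |ρ|d/(2ε₀), independent of distance outside.
E = (1.86×10^-3)(0.0988)/(2·8.85×10^-12) = 1.04e7 N/C.

1.04×10^7 N/C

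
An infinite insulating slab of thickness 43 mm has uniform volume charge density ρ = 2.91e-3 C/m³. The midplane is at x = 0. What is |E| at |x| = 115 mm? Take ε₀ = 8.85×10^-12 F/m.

The point |x| = 115 mm lies outside the slab (half-thickness 0.0215 m). A symmetric pillbox spanning the full slab encloses Q_enc = ρ·d·A.
Flux = 2EA ⇒ E = |ρ|d/(2ε₀), independent of distance outside.
E = (2.91e-3)(0.043)/(2·8.85×10^-12) = 7.07e6 N/C.

E = 7.07e6 N/C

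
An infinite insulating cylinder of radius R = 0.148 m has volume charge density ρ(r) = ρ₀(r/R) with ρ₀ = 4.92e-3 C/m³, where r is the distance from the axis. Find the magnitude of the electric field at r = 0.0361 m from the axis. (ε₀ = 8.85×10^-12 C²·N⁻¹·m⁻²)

E = 1.63×10^6 V/m

Coaxial Gaussian cylinder, radius r = 0.0361 m, length L (r < R).
λ_enc = ∫₀^r ρ(r')·2πr' dr' = (2πρ₀/R)·r^3/3 = 3.276e-6 C/m.
Since E is radial and uniform over the curved surface, Φ = E·2πrL = Q_enc/ε₀ = λ_enc L/ε₀.
E = |λ_enc|/(2πε₀r) = (3.276e-6)/(2π·8.85×10^-12·0.0361) = 1.63e6 N/C.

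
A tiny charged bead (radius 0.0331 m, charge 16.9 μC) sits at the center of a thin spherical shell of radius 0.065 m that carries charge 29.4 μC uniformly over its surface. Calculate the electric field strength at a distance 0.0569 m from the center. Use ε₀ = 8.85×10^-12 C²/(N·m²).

|E| = 4.69×10^7 N/C

Use a concentric Gaussian sphere at r = 0.0569 m (between the bodies, 0.0331 m < r < 0.065 m).
The shell at 0.065 m lies outside the Gaussian surface, so Q_enc = 16.9 μC = 1.69×10^-5 C.
Applying ∮E·dA = Q_enc/ε₀ with Φ = E(4πr²):
E = |Q_enc|/(4πε₀r²) = (1.69×10^-5)/(4π·8.85×10^-12·(0.0569)²) = 4.69e7 N/C.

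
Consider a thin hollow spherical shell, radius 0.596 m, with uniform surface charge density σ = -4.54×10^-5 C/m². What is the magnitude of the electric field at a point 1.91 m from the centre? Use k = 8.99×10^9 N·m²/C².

|E| ≈ 4.99×10^5 N/C

Use a concentric Gaussian sphere at r = 1.91 m (r > 0.596 m).
The entire shell is enclosed: Q_enc = σ·4πR² = (-4.54×10^-5)·4π·(0.596)² = -2.027×10^-4 C.
Applying ∮E·dA = Q_enc/ε₀ with Φ = E(4πr²):
E = k|Q_enc|/r² = (8.99×10^9)(2.027e-4)/(1.91)² = 4.99e5 N/C.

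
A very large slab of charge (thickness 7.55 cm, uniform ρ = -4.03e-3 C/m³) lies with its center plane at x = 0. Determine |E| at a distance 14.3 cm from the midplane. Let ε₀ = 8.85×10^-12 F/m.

|E| ≈ 1.72e7 N/C

The point |x| = 14.3 cm lies outside the slab (half-thickness 0.03775 m). A symmetric pillbox spanning the full slab encloses Q_enc = ρ·d·A.
Flux = 2EA ⇒ E = |ρ|d/(2ε₀), independent of distance outside.
E = (4.03×10^-3)(0.0755)/(2·8.85×10^-12) = 1.72×10^7 N/C.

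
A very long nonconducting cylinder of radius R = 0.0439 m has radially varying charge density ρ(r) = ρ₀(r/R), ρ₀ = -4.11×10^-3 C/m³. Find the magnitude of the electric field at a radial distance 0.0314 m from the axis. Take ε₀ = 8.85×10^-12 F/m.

E = 3.48e6 N/C

Coaxial Gaussian cylinder, radius r = 0.0314 m, length L (r < R).
Integrating ρ over the cross-section to radius r: λ_enc = (2πρ₀/R) ∫₀^r r'^2 dr' = 2πρ₀ r^3/(3·R) = -6.071×10^-6 C/m.
Since E is radial and uniform over the curved surface, Φ = E·2πrL = Q_enc/ε₀ = λ_enc L/ε₀.
E = |λ_enc|/(2πε₀r) = (6.071×10^-6)/(2π·8.85×10^-12·0.0314) = 3.48×10^6 N/C.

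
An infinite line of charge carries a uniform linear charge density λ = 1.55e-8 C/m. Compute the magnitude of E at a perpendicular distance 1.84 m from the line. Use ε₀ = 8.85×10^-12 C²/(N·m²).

Coaxial Gaussian cylinder, radius r = 1.84 m, length L.
Q_enc = λL, so λ_enc = 1.55×10^-8 C/m.
Gauss's law: E·2πrL = λ_enc L/ε₀.
E = |λ_enc|/(2πε₀r) = (1.55×10^-8)/(2π·8.85×10^-12·1.84) = 151 N/C.

|E| ≈ 151 N/C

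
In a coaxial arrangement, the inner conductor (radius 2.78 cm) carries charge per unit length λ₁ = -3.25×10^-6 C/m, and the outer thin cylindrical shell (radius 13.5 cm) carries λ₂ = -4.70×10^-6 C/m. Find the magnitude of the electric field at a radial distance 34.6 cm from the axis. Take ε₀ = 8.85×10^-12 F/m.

|E| = 4.13×10^5 N/C

By cylindrical symmetry E is radial; use a coaxial Gaussian cylinder of radius 34.6 cm and length L (r > 13.5 cm, enclosing both).
λ_enc = λ₁ + λ₂ = (-3.25×10^-6) + (-4.70×10^-6) = -7.95e-6 C/m.
By Gauss's law (flux through the curved wall only), E·2πrL = λ_enc L/ε₀.
E = |λ_enc|/(2πε₀r) = (7.95×10^-6)/(2π·8.85×10^-12·0.346) = 4.13e5 N/C.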